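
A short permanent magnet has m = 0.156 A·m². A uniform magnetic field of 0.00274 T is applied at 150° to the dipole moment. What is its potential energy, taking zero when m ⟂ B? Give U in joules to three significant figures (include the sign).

U ≈ 3.70×10⁻⁴ J

U = −m·B = −mB cosθ.
U = −(0.156)(0.00274)·cos150° = 3.702×10⁻⁴ J.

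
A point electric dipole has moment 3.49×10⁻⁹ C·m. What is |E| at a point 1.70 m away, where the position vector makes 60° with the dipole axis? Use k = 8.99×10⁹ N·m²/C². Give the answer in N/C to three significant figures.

At angle θ the dipole field magnitude is E = (kp/r³)·√(1 + 3cos²θ).
kp/r³ = (8.99×10⁹)(3.49×10⁻⁹) / (1.70)³ = 6.386 N/C.
√(1 + 3cos²60°) = √(1 + 3·0.2500) = √1.7500 ≈ 1.3229.
E ≈ 6.386 × 1.323 = 8.448 N/C.

E ≈ 8.45 N/C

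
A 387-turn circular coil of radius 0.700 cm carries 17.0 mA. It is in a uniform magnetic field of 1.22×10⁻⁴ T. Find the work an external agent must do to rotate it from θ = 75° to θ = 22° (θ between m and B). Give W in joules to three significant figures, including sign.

m = NIA = NIπa² = 387·(0.0170)·π·(0.00700)² = 0.001013 A·m².
W_ext = ΔU = −mB cosθ₂ + mB cosθ₁ = mB(cosθ₁ − cosθ₂).
W = (0.001013)(1.22×10⁻⁴)·(cos75° − cos22°) = (1.236×10⁻⁷)·(-0.6684) = -8.260×10⁻⁸ J.

W ≈ -8.26×10⁻⁸ J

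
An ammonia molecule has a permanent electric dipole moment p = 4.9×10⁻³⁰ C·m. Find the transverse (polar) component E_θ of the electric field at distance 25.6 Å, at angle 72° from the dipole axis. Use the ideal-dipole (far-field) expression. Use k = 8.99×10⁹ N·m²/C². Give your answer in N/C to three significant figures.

E_θ ≈ 2.50×10⁶ N/C

For a dipole, E_θ = (kp sinθ)/r³.
kp/r³ = (8.99×10⁹)(4.90×10⁻³⁰)/(2.56×10⁻⁹)³ = 2.626×10⁶ N/C.
E_θ = 2.626×10⁶·sin72° = 2.497×10⁶ N/C.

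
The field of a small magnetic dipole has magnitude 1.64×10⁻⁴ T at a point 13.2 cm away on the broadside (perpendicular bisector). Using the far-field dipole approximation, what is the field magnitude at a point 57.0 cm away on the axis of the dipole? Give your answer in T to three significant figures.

Dipole fields scale as 1/r³ in the far field.
The axial field is twice the equatorial field at the same r, so the geometry factor is 2/1.
B₂ = B₁ · (2/1) · (r₁/r₂)³ = 1.64×10⁻⁴ · 2 · (13.2/57.0)³.
(r₁/r₂)³ = (0.2316)³ = 0.01242.
B₂ ≈ 4.074×10⁻⁶ T.

B ≈ 4.07×10⁻⁶ T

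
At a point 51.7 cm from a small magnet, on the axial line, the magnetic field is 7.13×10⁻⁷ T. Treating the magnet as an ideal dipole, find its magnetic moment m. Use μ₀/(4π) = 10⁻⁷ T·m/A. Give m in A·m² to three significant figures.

m ≈ 0.493 A·m²

On axis B = (μ₀/4π)·2m/r³, so m = Br³·4π/(μ₀·2).
m = (7.13×10⁻⁷)·(0.517)³ / (2·10⁻⁷) = 0.4926 A·m².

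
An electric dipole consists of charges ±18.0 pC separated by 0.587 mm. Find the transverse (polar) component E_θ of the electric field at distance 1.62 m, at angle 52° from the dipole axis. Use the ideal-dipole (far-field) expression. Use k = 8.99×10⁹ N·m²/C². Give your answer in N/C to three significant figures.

E_θ ≈ 1.76×10⁻⁵ N/C

Dipole moment p = qd = (1.80×10⁻¹¹ C)(5.87×10⁻⁴ m) = 1.057×10⁻¹⁴ C·m.
For a dipole, E_θ = (kp sinθ)/r³.
kp/r³ = (8.99×10⁹)(1.057×10⁻¹⁴)/(1.62)³ = 2.235×10⁻⁵ N/C.
E_θ = 2.235×10⁻⁵·sin52° = 1.761×10⁻⁵ N/C.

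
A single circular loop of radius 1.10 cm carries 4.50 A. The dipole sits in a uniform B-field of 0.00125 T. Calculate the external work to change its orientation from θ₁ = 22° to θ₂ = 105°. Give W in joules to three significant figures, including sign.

W ≈ 2.54×10⁻⁶ J

Magnetic moment m = IA = Iπa² = (4.50)·π·(0.0110)² = 0.001711 A·m².
W_ext = ΔU = −mB cosθ₂ + mB cosθ₁ = mB(cosθ₁ − cosθ₂).
W = (0.001711)(0.00125)·(cos22° − cos105°) = (2.139×10⁻⁶)·(+1.1860) = 2.537×10⁻⁶ J.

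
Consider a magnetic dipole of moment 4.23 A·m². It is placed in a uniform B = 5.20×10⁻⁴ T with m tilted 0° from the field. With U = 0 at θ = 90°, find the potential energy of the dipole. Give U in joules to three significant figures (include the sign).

U = −m·B = −mB cosθ.
U = −(4.23)(5.20×10⁻⁴)·cos0° = -0.002200 J.

U ≈ -0.00220 J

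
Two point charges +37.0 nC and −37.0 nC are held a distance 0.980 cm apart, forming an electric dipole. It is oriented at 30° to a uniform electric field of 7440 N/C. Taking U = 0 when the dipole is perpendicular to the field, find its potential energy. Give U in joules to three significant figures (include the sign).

U ≈ -2.34×10⁻⁶ J

Dipole moment p = qd = (3.70×10⁻⁸ C)(0.00980 m) = 3.626×10⁻¹⁰ C·m.
U = −p·E = −pE cosθ.
U = −(3.626×10⁻¹⁰)(7440)·cos30° = -2.336×10⁻⁶ J.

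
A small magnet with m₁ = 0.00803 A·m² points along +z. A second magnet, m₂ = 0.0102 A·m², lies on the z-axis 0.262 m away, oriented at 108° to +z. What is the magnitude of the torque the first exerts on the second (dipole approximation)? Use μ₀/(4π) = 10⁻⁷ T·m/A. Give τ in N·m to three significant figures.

τ ≈ 8.66×10⁻¹⁰ N·m

Dipole B is on the axis of dipole A, so B₁ there is axial: B₁ = (μ₀/4π)·2m₁/r³ along +z.
B₁ = 2(10⁻⁷)(0.00803)/(0.262)³ = 8.930×10⁻⁸ T.
τ = m₂ B₁ sinθ.
τ = (0.0102)(8.930×10⁻⁸)·sin108° = 8.663×10⁻¹⁰ N·m.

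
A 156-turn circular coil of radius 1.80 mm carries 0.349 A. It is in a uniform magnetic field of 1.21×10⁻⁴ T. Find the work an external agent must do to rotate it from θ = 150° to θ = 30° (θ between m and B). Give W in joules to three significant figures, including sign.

W ≈ -1.16×10⁻⁷ J

m = NIA = NIπa² = 156·(0.349)·π·(0.00180)² = 5.542×10⁻⁴ A·m².
W_ext = ΔU = −mB cosθ₂ + mB cosθ₁ = mB(cosθ₁ − cosθ₂).
W = (5.542×10⁻⁴)(1.21×10⁻⁴)·(cos150° − cos30°) = (6.706×10⁻⁸)·(-1.7321) = -1.161×10⁻⁷ J.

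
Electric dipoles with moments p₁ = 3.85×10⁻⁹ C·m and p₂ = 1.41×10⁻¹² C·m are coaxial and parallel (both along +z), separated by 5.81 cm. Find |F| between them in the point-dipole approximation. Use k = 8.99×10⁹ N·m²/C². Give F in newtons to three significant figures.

On-axis field of dipole 1 at distance r: E = 2kp₁/r³. Force on dipole 2 is F = p₂·dE/dr (gradient along axis).
dE/dr = −6kp₁/r⁴, so |F| = 6kp₁p₂/r⁴ (attractive for aligned moments).
F = 6(8.99×10⁹)(3.85×10⁻⁹)(1.41×10⁻¹²)/(0.0581)⁴ = 2.570×10⁻⁵ N.

F ≈ 2.57×10⁻⁵ N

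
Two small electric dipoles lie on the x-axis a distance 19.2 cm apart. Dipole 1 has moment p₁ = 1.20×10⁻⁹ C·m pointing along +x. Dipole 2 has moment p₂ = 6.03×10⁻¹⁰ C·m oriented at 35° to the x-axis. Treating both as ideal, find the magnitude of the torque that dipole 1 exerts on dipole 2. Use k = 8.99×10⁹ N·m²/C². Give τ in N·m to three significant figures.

The second dipole sits on the axis of the first, so the field there is axial: E₁ = 2kp₁/r³ along +x.
E₁ = 2(8.99×10⁹)(1.20×10⁻⁹)/(0.192)³ = 3048 N/C.
Torque on the second dipole: τ = p₂ E₁ sinθ.
τ = (6.03×10⁻¹⁰)(3048)·sin35° = 1.054×10⁻⁶ N·m.

τ ≈ 1.05×10⁻⁶ N·m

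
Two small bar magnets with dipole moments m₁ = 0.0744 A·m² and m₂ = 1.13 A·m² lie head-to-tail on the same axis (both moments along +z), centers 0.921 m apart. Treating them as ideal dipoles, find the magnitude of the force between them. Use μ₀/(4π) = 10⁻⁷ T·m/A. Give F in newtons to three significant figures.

On-axis B of dipole 1: B = (μ₀/4π)·2m₁/r³. Force on dipole 2: F = m₂·dB/dr.
dB/dr = −(μ₀/4π)·6m₁/r⁴, so |F| = (μ₀/4π)·6m₁m₂/r⁴.
F = 6(10⁻⁷)(0.0744)(1.13)/(0.921)⁴ = 7.011×10⁻⁸ N.

F ≈ 7.01×10⁻⁸ N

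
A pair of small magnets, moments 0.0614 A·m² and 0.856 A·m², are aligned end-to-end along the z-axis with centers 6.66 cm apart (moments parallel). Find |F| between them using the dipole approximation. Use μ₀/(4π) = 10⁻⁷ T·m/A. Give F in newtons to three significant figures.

F ≈ 0.00160 N

On-axis B of dipole 1: B = (μ₀/4π)·2m₁/r³. Force on dipole 2: F = m₂·dB/dr.
dB/dr = −(μ₀/4π)·6m₁/r⁴, so |F| = (μ₀/4π)·6m₁m₂/r⁴.
F = 6(10⁻⁷)(0.0614)(0.856)/(0.0666)⁴ = 0.001603 N.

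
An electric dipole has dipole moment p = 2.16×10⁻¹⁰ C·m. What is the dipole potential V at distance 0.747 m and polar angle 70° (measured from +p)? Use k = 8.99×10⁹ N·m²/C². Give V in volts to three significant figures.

The dipole potential is V = kp cosθ / r².
V = (8.99×10⁹)(2.16×10⁻¹⁰)·cos70° / (0.747)² = 1.190 V.

V ≈ 1.19 V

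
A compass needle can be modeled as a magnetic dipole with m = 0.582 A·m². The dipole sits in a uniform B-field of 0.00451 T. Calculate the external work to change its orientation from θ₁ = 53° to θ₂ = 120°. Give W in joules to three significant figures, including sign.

W_ext = ΔU = −mB cosθ₂ + mB cosθ₁ = mB(cosθ₁ − cosθ₂).
W = (0.582)(0.00451)·(cos53° − cos120°) = (0.002625)·(+1.1018) = 0.002892 J.

W ≈ 0.00289 J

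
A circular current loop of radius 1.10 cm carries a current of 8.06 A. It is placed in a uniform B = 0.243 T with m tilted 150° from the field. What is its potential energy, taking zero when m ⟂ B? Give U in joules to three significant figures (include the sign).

U ≈ 6.45×10⁻⁴ J

Magnetic moment m = IA = Iπa² = (8.06)·π·(0.0110)² = 0.003064 A·m².
U = −m·B = −mB cosθ.
U = −(0.003064)(0.243)·cos150° = 6.448×10⁻⁴ J.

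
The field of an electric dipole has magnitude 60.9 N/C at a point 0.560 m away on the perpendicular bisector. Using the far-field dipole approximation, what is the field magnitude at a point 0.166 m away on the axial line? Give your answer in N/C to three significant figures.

Dipole fields scale as 1/r³ in the far field.
The axial field is twice the equatorial field at the same r, so the geometry factor is 2/1.
E₂ = E₁ · (2/1) · (r₁/r₂)³ = 60.9 · 2 · (0.560/0.166)³.
(r₁/r₂)³ = (3.373)³ = 38.39.
E₂ ≈ 4676 N/C.

E ≈ 4680 N/C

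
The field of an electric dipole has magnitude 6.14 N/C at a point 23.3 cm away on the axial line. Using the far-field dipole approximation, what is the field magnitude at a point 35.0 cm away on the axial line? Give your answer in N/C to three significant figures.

E ≈ 1.81 N/C

Dipole fields scale as 1/r³ in the far field; the geometry is the same at both points.
E₂ = E₁ · (r₁/r₂)³ = 6.14 · (23.3/35.0)³.
(r₁/r₂)³ = (0.6657)³ = 0.295.
E₂ ≈ 1.811 N/C.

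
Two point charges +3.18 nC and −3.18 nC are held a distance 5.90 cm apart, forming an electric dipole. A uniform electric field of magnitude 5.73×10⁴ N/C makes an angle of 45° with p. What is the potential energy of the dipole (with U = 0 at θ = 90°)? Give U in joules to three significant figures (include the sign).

Dipole moment p = qd = (3.18×10⁻⁹ C)(0.0590 m) = 1.876×10⁻¹⁰ C·m.
U = −p·E = −pE cosθ.
U = −(1.876×10⁻¹⁰)(5.73×10⁴)·cos45° = -7.601×10⁻⁶ J.

U ≈ -7.60×10⁻⁶ J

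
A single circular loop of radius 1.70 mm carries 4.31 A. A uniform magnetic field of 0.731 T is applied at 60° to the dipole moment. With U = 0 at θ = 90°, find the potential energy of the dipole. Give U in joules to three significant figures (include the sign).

U ≈ -1.43×10⁻⁵ J

Magnetic moment m = IA = Iπa² = (4.31)·π·(0.00170)² = 3.913×10⁻⁵ A·m².
U = −m·B = −mB cosθ.
U = −(3.913×10⁻⁵)(0.731)·cos60° = -1.430×10⁻⁵ J.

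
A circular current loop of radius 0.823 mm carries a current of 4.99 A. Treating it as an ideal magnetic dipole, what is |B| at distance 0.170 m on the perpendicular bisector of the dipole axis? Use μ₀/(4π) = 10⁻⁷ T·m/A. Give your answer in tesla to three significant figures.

B ≈ 2.16×10⁻¹⁰ T

Magnetic moment m = IA = Iπa² = (4.99)·π·(8.23×10⁻⁴)² = 1.062×10⁻⁵ A·m².
In the equatorial plane B = (μ₀/4π)·m/r³ (half the axial value).
B = (10⁻⁷)·(1.062×10⁻⁵) / (0.170)³ = 2.162×10⁻¹⁰ T.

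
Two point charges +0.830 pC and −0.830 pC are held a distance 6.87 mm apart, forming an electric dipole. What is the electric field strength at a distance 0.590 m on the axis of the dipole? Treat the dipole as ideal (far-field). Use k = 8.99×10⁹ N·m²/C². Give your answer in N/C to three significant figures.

E ≈ 4.99×10⁻⁴ N/C

Dipole moment p = qd = (8.30×10⁻¹³ C)(0.00687 m) = 5.702×10⁻¹⁵ C·m.
On the dipole axis E = 2kp/r³.
E = 2·(8.99×10⁹)(5.702×10⁻¹⁵) / (0.590)³ = 4.992×10⁻⁴ N/C.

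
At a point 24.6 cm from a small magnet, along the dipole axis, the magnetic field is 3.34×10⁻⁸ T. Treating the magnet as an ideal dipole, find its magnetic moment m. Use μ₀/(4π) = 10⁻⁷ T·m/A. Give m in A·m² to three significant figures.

m ≈ 0.00249 A·m²

On axis B = (μ₀/4π)·2m/r³, so m = Br³·4π/(μ₀·2).
m = (3.34×10⁻⁸)·(0.246)³ / (2·10⁻⁷) = 0.002486 A·m².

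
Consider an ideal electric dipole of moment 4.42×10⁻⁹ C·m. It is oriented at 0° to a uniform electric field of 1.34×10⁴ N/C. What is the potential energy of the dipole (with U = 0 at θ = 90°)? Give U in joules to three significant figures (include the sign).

U = −p·E = −pE cosθ.
U = −(4.42×10⁻⁹)(1.34×10⁴)·cos0° = -5.923×10⁻⁵ J.

U ≈ -5.92×10⁻⁵ J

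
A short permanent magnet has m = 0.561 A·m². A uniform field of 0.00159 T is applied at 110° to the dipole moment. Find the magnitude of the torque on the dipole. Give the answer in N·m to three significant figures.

τ ≈ 8.38×10⁻⁴ N·m

Torque on a magnetic dipole: τ = mB sinθ.
τ = (0.561)(0.00159)·sin110° = 8.382×10⁻⁴ N·m.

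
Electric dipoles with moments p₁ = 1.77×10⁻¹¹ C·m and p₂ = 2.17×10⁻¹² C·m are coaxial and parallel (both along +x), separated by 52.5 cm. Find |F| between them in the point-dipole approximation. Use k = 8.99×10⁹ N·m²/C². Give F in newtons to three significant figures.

F ≈ 2.73×10⁻¹¹ N

On-axis field of dipole 1 at distance r: E = 2kp₁/r³. Force on dipole 2 is F = p₂·dE/dr (gradient along axis).
dE/dr = −6kp₁/r⁴, so |F| = 6kp₁p₂/r⁴ (attractive for aligned moments).
F = 6(8.99×10⁹)(1.77×10⁻¹¹)(2.17×10⁻¹²)/(0.525)⁴ = 2.727×10⁻¹¹ N.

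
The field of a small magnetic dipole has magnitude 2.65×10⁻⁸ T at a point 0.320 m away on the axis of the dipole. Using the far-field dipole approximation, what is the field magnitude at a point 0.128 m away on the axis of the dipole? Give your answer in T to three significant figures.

B ≈ 4.14×10⁻⁷ T

Dipole fields scale as 1/r³ in the far field; the geometry is the same at both points.
B₂ = B₁ · (r₁/r₂)³ = 2.65×10⁻⁸ · (0.320/0.128)³.
(r₁/r₂)³ = (2.5)³ = 15.62.
B₂ ≈ 4.141×10⁻⁷ T.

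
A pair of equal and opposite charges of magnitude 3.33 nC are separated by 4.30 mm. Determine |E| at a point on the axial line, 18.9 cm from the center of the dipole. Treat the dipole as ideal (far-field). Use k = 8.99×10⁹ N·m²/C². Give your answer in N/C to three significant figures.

E ≈ 38.1 N/C

Dipole moment p = qd = (3.33×10⁻⁹ C)(0.00430 m) = 1.432×10⁻¹¹ C·m.
On the dipole axis E = 2kp/r³.
E = 2·(8.99×10⁹)(1.432×10⁻¹¹) / (0.189)³ = 38.14 N/C.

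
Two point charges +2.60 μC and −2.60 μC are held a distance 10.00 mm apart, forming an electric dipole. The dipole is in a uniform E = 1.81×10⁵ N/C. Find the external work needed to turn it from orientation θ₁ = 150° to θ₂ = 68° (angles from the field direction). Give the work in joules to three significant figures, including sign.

Dipole moment p = qd = (2.60×10⁻⁶ C)(0.0100 m) = 2.60×10⁻⁸ C·m.
W_ext = ΔU = U(θ₂) − U(θ₁) = −pE cosθ₂ − (−pE cosθ₁) = pE(cosθ₁ − cosθ₂).
W = (2.60×10⁻⁸)(1.81×10⁵)·(cos150° − cos68°) = (0.004706)·(-1.2406) = -0.005838 J.

W ≈ -0.00584 J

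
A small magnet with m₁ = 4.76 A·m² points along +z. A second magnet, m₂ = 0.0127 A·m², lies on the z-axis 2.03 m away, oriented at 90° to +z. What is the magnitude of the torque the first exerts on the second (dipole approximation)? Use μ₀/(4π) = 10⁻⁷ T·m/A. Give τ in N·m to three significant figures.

τ ≈ 1.45×10⁻⁹ N·m

Dipole B is on the axis of dipole A, so B₁ there is axial: B₁ = (μ₀/4π)·2m₁/r³ along +z.
B₁ = 2(10⁻⁷)(4.76)/(2.03)³ = 1.138×10⁻⁷ T.
τ = m₂ B₁ sinθ.
τ = (0.0127)(1.138×10⁻⁷)·sin90° = 1.445×10⁻⁹ N·m.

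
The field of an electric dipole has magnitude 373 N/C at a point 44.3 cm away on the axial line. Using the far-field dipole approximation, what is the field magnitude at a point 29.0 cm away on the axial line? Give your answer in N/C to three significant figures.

E ≈ 1330 N/C

Dipole fields scale as 1/r³ in the far field; the geometry is the same at both points.
E₂ = E₁ · (r₁/r₂)³ = 373 · (44.3/29.0)³.
(r₁/r₂)³ = (1.528)³ = 3.565.
E₂ ≈ 1330 N/C.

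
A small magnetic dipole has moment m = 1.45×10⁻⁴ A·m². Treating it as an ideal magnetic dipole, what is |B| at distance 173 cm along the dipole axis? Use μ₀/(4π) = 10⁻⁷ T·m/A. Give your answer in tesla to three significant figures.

B ≈ 5.60×10⁻¹² T

On axis B = (μ₀/4π)·2m/r³.
B = 2·(10⁻⁷)·(1.45×10⁻⁴) / (1.73)³ = 5.601×10⁻¹² T.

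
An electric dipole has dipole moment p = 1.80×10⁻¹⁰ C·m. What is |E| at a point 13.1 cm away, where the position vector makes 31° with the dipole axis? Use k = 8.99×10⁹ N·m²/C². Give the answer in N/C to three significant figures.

E ≈ 1290 N/C

At angle θ the dipole field magnitude is E = (kp/r³)·√(1 + 3cos²θ).
kp/r³ = (8.99×10⁹)(1.80×10⁻¹⁰) / (0.131)³ = 719.8 N/C.
√(1 + 3cos²31°) = √(1 + 3·0.7347) = √3.2042 ≈ 1.7900.
E ≈ 719.8 × 1.790 = 1288 N/C.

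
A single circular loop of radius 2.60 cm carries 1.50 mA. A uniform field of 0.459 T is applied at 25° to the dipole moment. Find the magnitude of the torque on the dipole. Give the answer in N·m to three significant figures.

Magnetic moment m = IA = Iπa² = (0.00150)·π·(0.0260)² = 3.186×10⁻⁶ A·m².
Torque on a magnetic dipole: τ = mB sinθ.
τ = (3.186×10⁻⁶)(0.459)·sin25° = 6.180×10⁻⁷ N·m.

τ ≈ 6.18×10⁻⁷ N·m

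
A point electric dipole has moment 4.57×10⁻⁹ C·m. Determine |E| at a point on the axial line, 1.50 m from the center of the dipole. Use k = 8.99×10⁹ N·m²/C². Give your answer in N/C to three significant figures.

On the dipole axis E = 2kp/r³.
E = 2·(8.99×10⁹)(4.57×10⁻⁹) / (1.50)³ = 24.35 N/C.

E ≈ 24.3 N/C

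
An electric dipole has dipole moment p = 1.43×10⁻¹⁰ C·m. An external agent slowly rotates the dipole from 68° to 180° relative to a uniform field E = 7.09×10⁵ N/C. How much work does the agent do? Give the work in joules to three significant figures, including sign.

W_ext = ΔU = U(θ₂) − U(θ₁) = −pE cosθ₂ − (−pE cosθ₁) = pE(cosθ₁ − cosθ₂).
W = (1.43×10⁻¹⁰)(7.09×10⁵)·(cos68° − cos180°) = (1.014×10⁻⁴)·(+1.3746) = 1.394×10⁻⁴ J.

W ≈ 1.39×10⁻⁴ J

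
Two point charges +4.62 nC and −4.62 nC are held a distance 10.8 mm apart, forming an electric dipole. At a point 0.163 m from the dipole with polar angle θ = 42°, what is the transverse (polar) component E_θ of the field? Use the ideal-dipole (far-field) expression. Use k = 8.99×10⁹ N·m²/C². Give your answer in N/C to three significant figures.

E_θ ≈ 69.3 N/C

Dipole moment p = qd = (4.62×10⁻⁹ C)(0.0108 m) = 4.99×10⁻¹¹ C·m.
For a dipole, E_θ = (kp sinθ)/r³.
kp/r³ = (8.99×10⁹)(4.99×10⁻¹¹)/(0.163)³ = 103.6 N/C.
E_θ = 103.6·sin42° = 69.31 N/C.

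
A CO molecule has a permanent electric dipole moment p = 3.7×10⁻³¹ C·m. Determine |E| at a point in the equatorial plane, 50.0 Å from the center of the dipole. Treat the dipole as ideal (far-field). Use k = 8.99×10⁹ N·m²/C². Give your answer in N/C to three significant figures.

On the perpendicular bisector E = kp/r³ (half the axial value at the same distance).
E = (8.99×10⁹)(3.70×10⁻³¹) / (5.00×10⁻⁹)³ = 2.661×10⁴ N/C.

E ≈ 2.66×10⁴ N/C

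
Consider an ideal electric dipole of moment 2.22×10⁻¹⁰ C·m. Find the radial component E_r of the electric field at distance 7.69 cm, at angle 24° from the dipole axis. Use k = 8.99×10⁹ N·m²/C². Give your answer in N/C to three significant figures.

For a dipole, E_r = (2kp cosθ)/r³.
kp/r³ = (8.99×10⁹)(2.22×10⁻¹⁰)/(0.0769)³ = 4389 N/C.
E_r = 2·4389·cos24° = 8019 N/C.

E_r ≈ 8020 N/C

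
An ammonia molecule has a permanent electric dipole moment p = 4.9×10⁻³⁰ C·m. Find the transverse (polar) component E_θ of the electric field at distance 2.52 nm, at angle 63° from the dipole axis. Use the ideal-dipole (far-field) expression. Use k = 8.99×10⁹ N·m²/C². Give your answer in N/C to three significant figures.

E_θ ≈ 2.45×10⁶ N/C

For a dipole, E_θ = (kp sinθ)/r³.
kp/r³ = (8.99×10⁹)(4.90×10⁻³⁰)/(2.52×10⁻⁹)³ = 2.753×10⁶ N/C.
E_θ = 2.753×10⁶·sin63° = 2.453×10⁶ N/C.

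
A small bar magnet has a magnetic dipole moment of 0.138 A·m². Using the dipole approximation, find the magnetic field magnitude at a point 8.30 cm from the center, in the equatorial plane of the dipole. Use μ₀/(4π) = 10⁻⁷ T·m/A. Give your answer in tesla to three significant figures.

B ≈ 2.41×10⁻⁵ T

In the equatorial plane B = (μ₀/4π)·m/r³ (half the axial value).
B = (10⁻⁷)·(0.138) / (0.0830)³ = 2.413×10⁻⁵ T.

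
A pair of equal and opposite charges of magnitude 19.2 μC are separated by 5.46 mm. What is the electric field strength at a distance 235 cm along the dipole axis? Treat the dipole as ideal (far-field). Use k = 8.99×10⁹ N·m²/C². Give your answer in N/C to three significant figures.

E ≈ 145 N/C

Dipole moment p = qd = (1.92×10⁻⁵ C)(0.00546 m) = 1.048×10⁻⁷ C·m.
On the dipole axis E = 2kp/r³.
E = 2·(8.99×10⁹)(1.048×10⁻⁷) / (2.35)³ = 145.2 N/C.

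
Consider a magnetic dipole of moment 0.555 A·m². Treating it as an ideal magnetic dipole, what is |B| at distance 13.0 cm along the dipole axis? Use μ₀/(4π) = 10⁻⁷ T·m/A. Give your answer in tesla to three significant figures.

B ≈ 5.05×10⁻⁵ T

On axis B = (μ₀/4π)·2m/r³.
B = 2·(10⁻⁷)·(0.555) / (0.130)³ = 5.052×10⁻⁵ T.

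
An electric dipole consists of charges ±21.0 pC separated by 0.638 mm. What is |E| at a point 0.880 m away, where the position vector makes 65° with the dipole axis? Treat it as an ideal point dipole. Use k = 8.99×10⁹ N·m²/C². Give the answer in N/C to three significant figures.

Dipole moment p = qd = (2.10×10⁻¹¹ C)(6.38×10⁻⁴ m) = 1.34×10⁻¹⁴ C·m.
At angle θ the dipole field magnitude is E = (kp/r³)·√(1 + 3cos²θ).
kp/r³ = (8.99×10⁹)(1.34×10⁻¹⁴) / (0.880)³ = 1.768×10⁻⁴ N/C.
√(1 + 3cos²65°) = √(1 + 3·0.1786) = √1.5358 ≈ 1.2393.
E ≈ 1.768×10⁻⁴ × 1.239 = 2.191×10⁻⁴ N/C.

E ≈ 2.19×10⁻⁴ N/C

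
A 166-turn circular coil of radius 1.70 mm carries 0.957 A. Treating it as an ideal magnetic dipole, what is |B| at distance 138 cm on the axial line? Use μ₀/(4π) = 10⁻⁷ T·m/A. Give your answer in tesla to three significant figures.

m = NIA = NIπa² = 166·(0.957)·π·(0.00170)² = 0.001442 A·m².
On axis B = (μ₀/4π)·2m/r³.
B = 2·(10⁻⁷)·(0.001442) / (1.38)³ = 1.097×10⁻¹⁰ T.

B ≈ 1.10×10⁻¹⁰ T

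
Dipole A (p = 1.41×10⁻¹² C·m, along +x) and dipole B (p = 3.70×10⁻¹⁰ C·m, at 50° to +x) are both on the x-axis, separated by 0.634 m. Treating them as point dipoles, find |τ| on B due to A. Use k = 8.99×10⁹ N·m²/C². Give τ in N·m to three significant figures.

The second dipole sits on the axis of the first, so the field there is axial: E₁ = 2kp₁/r³ along +x.
E₁ = 2(8.99×10⁹)(1.41×10⁻¹²)/(0.634)³ = 0.09948 N/C.
Torque on the second dipole: τ = p₂ E₁ sinθ.
τ = (3.70×10⁻¹⁰)(0.09948)·sin50° = 2.820×10⁻¹¹ N·m.

τ ≈ 2.82×10⁻¹¹ N·m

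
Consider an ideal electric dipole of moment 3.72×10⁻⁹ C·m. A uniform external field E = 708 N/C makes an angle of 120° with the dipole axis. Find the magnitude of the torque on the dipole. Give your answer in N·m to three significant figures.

Torque on an electric dipole: τ = pE sinθ.
τ = (3.72×10⁻⁹)(708)·sin120° = 2.281×10⁻⁶ N·m.

τ ≈ 2.28×10⁻⁶ N·m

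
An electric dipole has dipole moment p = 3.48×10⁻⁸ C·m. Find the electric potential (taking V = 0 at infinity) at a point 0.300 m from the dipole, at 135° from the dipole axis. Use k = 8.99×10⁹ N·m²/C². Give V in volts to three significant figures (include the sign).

The dipole potential is V = kp cosθ / r².
V = (8.99×10⁹)(3.48×10⁻⁸)·cos135° / (0.300)² = -2458 V.

V ≈ -2460 V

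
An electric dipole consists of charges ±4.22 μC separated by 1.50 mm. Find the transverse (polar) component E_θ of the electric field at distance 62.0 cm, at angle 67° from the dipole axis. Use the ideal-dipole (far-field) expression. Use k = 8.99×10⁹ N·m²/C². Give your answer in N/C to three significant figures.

E_θ ≈ 220 N/C

Dipole moment p = qd = (4.22×10⁻⁶ C)(0.00150 m) = 6.33×10⁻⁹ C·m.
For a dipole, E_θ = (kp sinθ)/r³.
kp/r³ = (8.99×10⁹)(6.33×10⁻⁹)/(0.620)³ = 238.8 N/C.
E_θ = 238.8·sin67° = 219.8 N/C.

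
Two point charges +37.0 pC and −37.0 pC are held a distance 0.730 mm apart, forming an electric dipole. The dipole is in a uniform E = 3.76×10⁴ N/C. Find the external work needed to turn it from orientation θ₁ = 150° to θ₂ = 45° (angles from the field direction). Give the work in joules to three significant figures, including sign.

Dipole moment p = qd = (3.70×10⁻¹¹ C)(7.30×10⁻⁴ m) = 2.701×10⁻¹⁴ C·m.
W_ext = ΔU = U(θ₂) − U(θ₁) = −pE cosθ₂ − (−pE cosθ₁) = pE(cosθ₁ − cosθ₂).
W = (2.701×10⁻¹⁴)(3.76×10⁴)·(cos150° − cos45°) = (1.016×10⁻⁹)·(-1.5731) = -1.598×10⁻⁹ J.

W ≈ -1.60×10⁻⁹ J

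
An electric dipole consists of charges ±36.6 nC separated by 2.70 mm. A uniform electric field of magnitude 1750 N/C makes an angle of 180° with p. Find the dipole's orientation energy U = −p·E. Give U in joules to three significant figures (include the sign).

U ≈ 1.73×10⁻⁷ J

Dipole moment p = qd = (3.66×10⁻⁸ C)(0.00270 m) = 9.882×10⁻¹¹ C·m.
U = −p·E = −pE cosθ.
U = −(9.882×10⁻¹¹)(1750)·cos180° = 1.729×10⁻⁷ J.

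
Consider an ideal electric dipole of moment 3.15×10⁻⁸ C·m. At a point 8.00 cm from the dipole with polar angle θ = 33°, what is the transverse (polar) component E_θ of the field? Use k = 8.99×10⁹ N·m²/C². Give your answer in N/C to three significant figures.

E_θ ≈ 3.01×10⁵ N/C

For a dipole, E_θ = (kp sinθ)/r³.
kp/r³ = (8.99×10⁹)(3.15×10⁻⁸)/(0.0800)³ = 5.531×10⁵ N/C.
E_θ = 5.531×10⁵·sin33° = 3.012×10⁵ N/C.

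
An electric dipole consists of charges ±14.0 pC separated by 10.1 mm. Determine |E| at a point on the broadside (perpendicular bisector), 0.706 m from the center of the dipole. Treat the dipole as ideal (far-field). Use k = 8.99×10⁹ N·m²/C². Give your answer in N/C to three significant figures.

E ≈ 0.00361 N/C

Dipole moment p = qd = (1.40×10⁻¹¹ C)(0.0101 m) = 1.414×10⁻¹³ C·m.
In the equatorial plane E = kp/r³.
E = (8.99×10⁹)(1.414×10⁻¹³) / (0.706)³ = 0.003612 N/C.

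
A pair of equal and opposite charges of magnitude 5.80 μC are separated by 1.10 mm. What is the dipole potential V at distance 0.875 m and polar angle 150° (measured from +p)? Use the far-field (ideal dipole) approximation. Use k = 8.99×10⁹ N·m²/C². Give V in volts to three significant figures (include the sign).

Dipole moment p = qd = (5.80×10⁻⁶ C)(0.00110 m) = 6.38×10⁻⁹ C·m.
The dipole potential is V = kp cosθ / r².
V = (8.99×10⁹)(6.38×10⁻⁹)·cos150° / (0.875)² = -64.88 V.

V ≈ -64.9 V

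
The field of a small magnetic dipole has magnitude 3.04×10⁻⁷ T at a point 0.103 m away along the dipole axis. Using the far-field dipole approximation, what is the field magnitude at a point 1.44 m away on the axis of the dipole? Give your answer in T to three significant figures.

B ≈ 1.11×10⁻¹⁰ T

Dipole fields scale as 1/r³ in the far field; the geometry is the same at both points.
B₂ = B₁ · (r₁/r₂)³ = 3.04×10⁻⁷ · (0.103/1.44)³.
(r₁/r₂)³ = (0.07153)³ = 0.000366.
B₂ ≈ 1.112×10⁻¹⁰ T.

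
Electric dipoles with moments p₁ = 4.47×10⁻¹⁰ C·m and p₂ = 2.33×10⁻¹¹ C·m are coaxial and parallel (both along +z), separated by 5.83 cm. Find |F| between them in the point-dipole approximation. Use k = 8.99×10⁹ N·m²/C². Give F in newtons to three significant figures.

On-axis field of dipole 1 at distance r: E = 2kp₁/r³. Force on dipole 2 is F = p₂·dE/dr (gradient along axis).
dE/dr = −6kp₁/r⁴, so |F| = 6kp₁p₂/r⁴ (attractive for aligned moments).
F = 6(8.99×10⁹)(4.47×10⁻¹⁰)(2.33×10⁻¹¹)/(0.0583)⁴ = 4.863×10⁻⁵ N.

F ≈ 4.86×10⁻⁵ N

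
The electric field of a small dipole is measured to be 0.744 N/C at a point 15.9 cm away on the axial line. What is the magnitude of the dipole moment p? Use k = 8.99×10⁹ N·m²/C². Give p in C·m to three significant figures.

p ≈ 1.66×10⁻¹³ C·m

On axis E = 2kp/r³, so p = Er³/(2k).
p = (0.744)·(0.159)³ / (2·8.99×10⁹) = 1.663×10⁻¹³ C·m.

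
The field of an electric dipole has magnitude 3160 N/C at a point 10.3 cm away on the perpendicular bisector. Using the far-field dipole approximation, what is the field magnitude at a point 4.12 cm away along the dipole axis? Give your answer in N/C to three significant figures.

Dipole fields scale as 1/r³ in the far field.
The axial field is twice the equatorial field at the same r, so the geometry factor is 2/1.
E₂ = E₁ · (2/1) · (r₁/r₂)³ = 3160 · 2 · (10.3/4.12)³.
(r₁/r₂)³ = (2.5)³ = 15.62.
E₂ ≈ 9.875×10⁴ N/C.

E ≈ 9.88×10⁴ N/C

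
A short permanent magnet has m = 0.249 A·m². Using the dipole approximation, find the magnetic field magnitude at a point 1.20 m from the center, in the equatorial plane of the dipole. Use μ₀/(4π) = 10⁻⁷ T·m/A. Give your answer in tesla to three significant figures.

In the equatorial plane B = (μ₀/4π)·m/r³ (half the axial value).
B = (10⁻⁷)·(0.249) / (1.20)³ = 1.441×10⁻⁸ T.

B ≈ 1.44×10⁻⁸ T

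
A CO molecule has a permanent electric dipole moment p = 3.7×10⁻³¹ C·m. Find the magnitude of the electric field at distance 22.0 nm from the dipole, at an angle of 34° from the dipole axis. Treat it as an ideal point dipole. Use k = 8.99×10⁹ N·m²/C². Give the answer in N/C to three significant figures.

At angle θ the dipole field magnitude is E = (kp/r³)·√(1 + 3cos²θ).
kp/r³ = (8.99×10⁹)(3.70×10⁻³¹) / (2.20×10⁻⁸)³ = 312.4 N/C.
√(1 + 3cos²34°) = √(1 + 3·0.6873) = √3.0619 ≈ 1.7498.
E ≈ 312.4 × 1.750 = 546.6 N/C.

E ≈ 547 N/C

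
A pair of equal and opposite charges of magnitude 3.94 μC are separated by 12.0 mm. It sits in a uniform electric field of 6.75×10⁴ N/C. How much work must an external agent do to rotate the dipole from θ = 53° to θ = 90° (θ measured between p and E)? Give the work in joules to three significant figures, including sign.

Dipole moment p = qd = (3.94×10⁻⁶ C)(0.0120 m) = 4.728×10⁻⁸ C·m.
W_ext = ΔU = U(θ₂) − U(θ₁) = −pE cosθ₂ − (−pE cosθ₁) = pE(cosθ₁ − cosθ₂).
W = (4.728×10⁻⁸)(6.75×10⁴)·(cos53° − cos90°) = (0.003191)·(+0.6018) = 0.001921 J.

W ≈ 0.00192 J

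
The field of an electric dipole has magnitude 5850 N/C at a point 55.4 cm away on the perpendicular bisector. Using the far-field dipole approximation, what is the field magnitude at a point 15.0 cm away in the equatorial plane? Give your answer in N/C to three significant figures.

Dipole fields scale as 1/r³ in the far field; the geometry is the same at both points.
E₂ = E₁ · (r₁/r₂)³ = 5850 · (55.4/15.0)³.
(r₁/r₂)³ = (3.693)³ = 50.38.
E₂ ≈ 2.947×10⁵ N/C.

E ≈ 2.95×10⁵ N/C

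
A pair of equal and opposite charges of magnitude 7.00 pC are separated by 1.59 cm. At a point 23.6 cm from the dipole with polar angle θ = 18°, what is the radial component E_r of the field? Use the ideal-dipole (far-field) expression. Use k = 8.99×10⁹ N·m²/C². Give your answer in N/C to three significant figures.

E_r ≈ 0.145 N/C

Dipole moment p = qd = (7.00×10⁻¹² C)(0.0159 m) = 1.113×10⁻¹³ C·m.
For a dipole, E_r = (2kp cosθ)/r³.
kp/r³ = (8.99×10⁹)(1.113×10⁻¹³)/(0.236)³ = 0.07612 N/C.
E_r = 2·0.07612·cos18° = 0.1448 N/C.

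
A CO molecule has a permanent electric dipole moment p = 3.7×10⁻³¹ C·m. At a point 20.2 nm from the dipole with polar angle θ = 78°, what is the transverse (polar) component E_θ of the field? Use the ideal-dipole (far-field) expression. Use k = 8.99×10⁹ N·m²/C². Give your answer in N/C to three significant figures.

For a dipole, E_θ = (kp sinθ)/r³.
kp/r³ = (8.99×10⁹)(3.70×10⁻³¹)/(2.02×10⁻⁸)³ = 403.6 N/C.
E_θ = 403.6·sin78° = 394.7 N/C.

E_θ ≈ 395 N/C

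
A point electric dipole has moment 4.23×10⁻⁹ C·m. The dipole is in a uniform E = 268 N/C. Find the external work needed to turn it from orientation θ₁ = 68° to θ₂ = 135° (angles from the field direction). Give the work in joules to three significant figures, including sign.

W_ext = ΔU = U(θ₂) − U(θ₁) = −pE cosθ₂ − (−pE cosθ₁) = pE(cosθ₁ − cosθ₂).
W = (4.23×10⁻⁹)(268)·(cos68° − cos135°) = (1.134×10⁻⁶)·(+1.0817) = 1.226×10⁻⁶ J.

W ≈ 1.23×10⁻⁶ J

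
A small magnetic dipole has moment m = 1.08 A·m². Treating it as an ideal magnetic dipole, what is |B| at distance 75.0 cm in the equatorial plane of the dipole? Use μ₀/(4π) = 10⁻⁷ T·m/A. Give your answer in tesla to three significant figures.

In the equatorial plane B = (μ₀/4π)·m/r³ (half the axial value).
B = (10⁻⁷)·(1.08) / (0.750)³ = 2.560×10⁻⁷ T.

B ≈ 2.56×10⁻⁷ T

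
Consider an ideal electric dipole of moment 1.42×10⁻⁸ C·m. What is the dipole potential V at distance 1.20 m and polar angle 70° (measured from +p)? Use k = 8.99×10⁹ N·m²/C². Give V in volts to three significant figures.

V ≈ 30.3 V

The dipole potential is V = kp cosθ / r².
V = (8.99×10⁹)(1.42×10⁻⁸)·cos70° / (1.20)² = 30.32 V.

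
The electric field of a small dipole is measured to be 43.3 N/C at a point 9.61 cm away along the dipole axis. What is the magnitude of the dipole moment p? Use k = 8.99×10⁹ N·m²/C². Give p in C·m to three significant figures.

p ≈ 2.14×10⁻¹² C·m

On axis E = 2kp/r³, so p = Er³/(2k).
p = (43.3)·(0.0961)³ / (2·8.99×10⁹) = 2.137×10⁻¹² C·m.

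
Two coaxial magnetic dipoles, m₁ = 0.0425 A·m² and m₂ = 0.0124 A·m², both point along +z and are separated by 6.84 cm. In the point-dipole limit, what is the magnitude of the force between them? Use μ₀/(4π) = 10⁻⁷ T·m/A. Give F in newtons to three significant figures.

On-axis B of dipole 1: B = (μ₀/4π)·2m₁/r³. Force on dipole 2: F = m₂·dB/dr.
dB/dr = −(μ₀/4π)·6m₁/r⁴, so |F| = (μ₀/4π)·6m₁m₂/r⁴.
F = 6(10⁻⁷)(0.0425)(0.0124)/(0.0684)⁴ = 1.445×10⁻⁵ N.

F ≈ 1.44×10⁻⁵ N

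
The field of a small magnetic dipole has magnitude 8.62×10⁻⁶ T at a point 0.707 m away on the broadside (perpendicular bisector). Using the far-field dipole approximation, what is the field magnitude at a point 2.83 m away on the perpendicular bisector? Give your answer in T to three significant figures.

B ≈ 1.34×10⁻⁷ T

Dipole fields scale as 1/r³ in the far field; the geometry is the same at both points.
B₂ = B₁ · (r₁/r₂)³ = 8.62×10⁻⁶ · (0.707/2.83)³.
(r₁/r₂)³ = (0.2498)³ = 0.01559.
B₂ ≈ 1.344×10⁻⁷ T.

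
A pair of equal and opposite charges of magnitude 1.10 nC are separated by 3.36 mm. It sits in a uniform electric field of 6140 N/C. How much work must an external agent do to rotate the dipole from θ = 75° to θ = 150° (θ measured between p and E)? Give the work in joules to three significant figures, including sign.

W ≈ 2.55×10⁻⁸ J

Dipole moment p = qd = (1.10×10⁻⁹ C)(0.00336 m) = 3.696×10⁻¹² C·m.
W_ext = ΔU = U(θ₂) − U(θ₁) = −pE cosθ₂ − (−pE cosθ₁) = pE(cosθ₁ − cosθ₂).
W = (3.696×10⁻¹²)(6140)·(cos75° − cos150°) = (2.269×10⁻⁸)·(+1.1248) = 2.553×10⁻⁸ J.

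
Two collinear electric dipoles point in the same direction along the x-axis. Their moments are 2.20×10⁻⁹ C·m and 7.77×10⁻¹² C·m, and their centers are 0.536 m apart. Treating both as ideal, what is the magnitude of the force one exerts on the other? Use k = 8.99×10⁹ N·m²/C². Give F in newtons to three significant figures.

F ≈ 1.12×10⁻⁸ N

On-axis field of dipole 1 at distance r: E = 2kp₁/r³. Force on dipole 2 is F = p₂·dE/dr (gradient along axis).
dE/dr = −6kp₁/r⁴, so |F| = 6kp₁p₂/r⁴ (attractive for aligned moments).
F = 6(8.99×10⁹)(2.20×10⁻⁹)(7.77×10⁻¹²)/(0.536)⁴ = 1.117×10⁻⁸ N.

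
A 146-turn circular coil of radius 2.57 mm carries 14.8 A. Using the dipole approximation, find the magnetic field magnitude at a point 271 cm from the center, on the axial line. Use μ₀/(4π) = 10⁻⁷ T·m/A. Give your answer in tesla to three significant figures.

m = NIA = NIπa² = 146·(14.8)·π·(0.00257)² = 0.04484 A·m².
On axis B = (μ₀/4π)·2m/r³.
B = 2·(10⁻⁷)·(0.04484) / (2.71)³ = 4.506×10⁻¹⁰ T.

B ≈ 4.51×10⁻¹⁰ T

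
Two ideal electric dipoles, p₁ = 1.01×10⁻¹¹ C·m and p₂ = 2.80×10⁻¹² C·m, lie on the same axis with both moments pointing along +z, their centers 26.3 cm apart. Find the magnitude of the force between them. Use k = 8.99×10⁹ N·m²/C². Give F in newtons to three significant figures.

F ≈ 3.19×10⁻¹⁰ N

On-axis field of dipole 1 at distance r: E = 2kp₁/r³. Force on dipole 2 is F = p₂·dE/dr (gradient along axis).
dE/dr = −6kp₁/r⁴, so |F| = 6kp₁p₂/r⁴ (attractive for aligned moments).
F = 6(8.99×10⁹)(1.01×10⁻¹¹)(2.80×10⁻¹²)/(0.263)⁴ = 3.188×10⁻¹⁰ N.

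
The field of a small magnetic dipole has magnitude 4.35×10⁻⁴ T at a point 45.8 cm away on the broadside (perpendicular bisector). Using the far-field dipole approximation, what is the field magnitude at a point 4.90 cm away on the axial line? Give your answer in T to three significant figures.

B ≈ 0.710 T

Dipole fields scale as 1/r³ in the far field.
The axial field is twice the equatorial field at the same r, so the geometry factor is 2/1.
B₂ = B₁ · (2/1) · (r₁/r₂)³ = 4.35×10⁻⁴ · 2 · (45.8/4.90)³.
(r₁/r₂)³ = (9.347)³ = 816.6.
B₂ ≈ 0.7104 T.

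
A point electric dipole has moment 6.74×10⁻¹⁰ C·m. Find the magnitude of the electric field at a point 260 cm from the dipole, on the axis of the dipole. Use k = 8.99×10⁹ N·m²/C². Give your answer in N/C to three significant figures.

E ≈ 0.689 N/C

On the dipole axis E = 2kp/r³.
E = 2·(8.99×10⁹)(6.74×10⁻¹⁰) / (2.60)³ = 0.6895 N/C.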